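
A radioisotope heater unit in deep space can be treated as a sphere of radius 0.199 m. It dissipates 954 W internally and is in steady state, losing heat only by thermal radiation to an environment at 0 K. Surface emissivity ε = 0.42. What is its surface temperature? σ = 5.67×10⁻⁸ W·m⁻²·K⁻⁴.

T ≈ 533 K

Steady state: internal power = radiated power, P = εσA T⁴.
Radiating area A = 4πr² = 0.4976 m².
T⁴ = P/(εσA) = 954/(0.42·5.67×10⁻⁸·0.4976) = 8.050×10¹⁰ K⁴.
T = (8.050×10¹⁰)^(1/4).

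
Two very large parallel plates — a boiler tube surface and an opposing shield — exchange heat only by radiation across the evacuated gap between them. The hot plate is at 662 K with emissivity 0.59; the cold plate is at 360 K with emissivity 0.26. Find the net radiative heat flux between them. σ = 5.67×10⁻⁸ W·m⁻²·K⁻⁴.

For two infinite grey parallel plates, q = σ(T₁⁴ − T₂⁴)/(1/ε₁ + 1/ε₂ − 1).
T₁⁴ − T₂⁴ = 1.921×10¹¹ − 1.680×10¹⁰ = 1.753×10¹¹ K⁴.
1/ε₁ + 1/ε₂ − 1 = 1.695 + 3.846 − 1 = 4.541.
q = 5.67×10⁻⁸ × 1.753×10¹¹ / 4.541.

q ≈ 2190 W/m²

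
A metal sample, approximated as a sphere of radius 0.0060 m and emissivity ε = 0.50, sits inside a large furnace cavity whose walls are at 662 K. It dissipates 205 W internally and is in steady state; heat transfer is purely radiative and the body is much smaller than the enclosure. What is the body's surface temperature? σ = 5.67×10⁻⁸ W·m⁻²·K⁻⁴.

For a small grey body in a large enclosure, net radiated power = εσA(T⁴ − T_w⁴).
Steady state: P = εσA(T⁴ − T_w⁴) with A = 4πr² = 4.524×10⁻⁴ m².
T⁴ = P/(εσA) + T_w⁴ = 205/(0.50·5.67×10⁻⁸·4.524×10⁻⁴) + (662)⁴
    = 1.598×10¹³ + 1.921×10¹¹ = 1.618×10¹³ K⁴.

T ≈ 2010 K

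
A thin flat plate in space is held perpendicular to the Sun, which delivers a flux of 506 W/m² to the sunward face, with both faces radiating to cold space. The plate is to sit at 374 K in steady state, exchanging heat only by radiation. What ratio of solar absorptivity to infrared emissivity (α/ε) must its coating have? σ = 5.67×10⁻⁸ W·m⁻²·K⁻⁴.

α/ε ≈ 4.38

Balance: αS·A = εσ·2A·T⁴ ⇒ α/ε = 2σT⁴/S.
α/ε = 2·5.67×10⁻⁸·(374)⁴/506 = 2·5.67×10⁻⁸·1.957×10¹⁰/506.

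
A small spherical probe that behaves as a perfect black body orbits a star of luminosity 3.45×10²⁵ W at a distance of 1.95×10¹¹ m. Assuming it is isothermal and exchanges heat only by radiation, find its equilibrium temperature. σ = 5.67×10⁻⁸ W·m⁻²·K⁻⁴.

T ≈ 134 K

First find the stellar flux at distance d: S = L/(4πd²) = 3.45×10²⁵/(4π·(1.95×10¹¹)²) = 72.20 W/m².
For an isothermal sphere, absorbed (1−a)S·πr² = emitted σ·4πr²·T⁴, so T⁴ = (1−a)S/(4σ).
T⁴ = 1.00·72.20/(4·5.67×10⁻⁸) = 3.183×10⁸ K⁴.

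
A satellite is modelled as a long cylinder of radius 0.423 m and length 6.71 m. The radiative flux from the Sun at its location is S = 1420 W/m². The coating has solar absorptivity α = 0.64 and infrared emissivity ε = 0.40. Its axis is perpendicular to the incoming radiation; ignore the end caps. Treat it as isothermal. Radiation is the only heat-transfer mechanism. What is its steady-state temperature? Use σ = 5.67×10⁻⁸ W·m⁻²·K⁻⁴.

T ≈ 336 K

At equilibrium, absorbed power = emitted power.
Absorbing cross-section = 2rL = 5.677 m²; emitting surface = 2πrL = 17.83 m² (ratio π).
αS·A_cross = εσ·A_surf·T⁴  ⇒  T⁴ = αS/(ε·πσ).
T⁴ = 0.640·1420/(0.40·π·5.67×10⁻⁸) = 1.275×10¹⁰ K⁴.
T = (1.275×10¹⁰)^(1/4).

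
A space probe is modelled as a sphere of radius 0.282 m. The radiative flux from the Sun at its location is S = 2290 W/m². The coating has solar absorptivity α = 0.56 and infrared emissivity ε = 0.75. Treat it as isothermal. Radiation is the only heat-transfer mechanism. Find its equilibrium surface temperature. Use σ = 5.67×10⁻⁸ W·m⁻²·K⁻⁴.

At equilibrium, absorbed power = emitted power.
Absorbing cross-section = πr² = 0.2498 m²; emitting surface = 4πr² = 0.9993 m² (ratio 4).
αS·A_cross = εσ·A_surf·T⁴  ⇒  T⁴ = αS/(ε·4σ).
T⁴ = 0.560·2290/(0.75·4·5.67×10⁻⁸) = 7.539×10⁹ K⁴.
T = (7.539×10⁹)^(1/4).

T ≈ 295 K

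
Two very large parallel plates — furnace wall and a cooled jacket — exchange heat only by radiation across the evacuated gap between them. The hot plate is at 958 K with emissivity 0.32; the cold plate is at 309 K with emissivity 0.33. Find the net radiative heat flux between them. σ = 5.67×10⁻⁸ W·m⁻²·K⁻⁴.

For two infinite grey parallel plates, q = σ(T₁⁴ − T₂⁴)/(1/ε₁ + 1/ε₂ − 1).
T₁⁴ − T₂⁴ = 8.423×10¹¹ − 9.117×10⁹ = 8.332×10¹¹ K⁴.
1/ε₁ + 1/ε₂ − 1 = 3.125 + 3.030 − 1 = 5.155.
q = 5.67×10⁻⁸ × 8.332×10¹¹ / 5.155.

q ≈ 9160 W/m²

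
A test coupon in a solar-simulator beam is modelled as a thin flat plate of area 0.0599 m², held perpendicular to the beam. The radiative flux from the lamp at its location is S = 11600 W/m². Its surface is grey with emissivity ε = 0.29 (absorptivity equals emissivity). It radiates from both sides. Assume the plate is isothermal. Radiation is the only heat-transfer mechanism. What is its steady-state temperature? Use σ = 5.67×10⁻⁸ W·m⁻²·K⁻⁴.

At equilibrium, absorbed power = emitted power.
Absorbing cross-section = A = 0.05990 m²; emitting surface = 2A = 0.1198 m² (ratio 2).
εS·A_cross = εσ·A_surf·T⁴  ⇒  T⁴ = S/(2σ)   (ε cancels).
T⁴ = 11600/(2·5.67×10⁻⁸) = 1.023×10¹¹ K⁴.
T = (1.023×10¹¹)^(1/4).

T ≈ 566 K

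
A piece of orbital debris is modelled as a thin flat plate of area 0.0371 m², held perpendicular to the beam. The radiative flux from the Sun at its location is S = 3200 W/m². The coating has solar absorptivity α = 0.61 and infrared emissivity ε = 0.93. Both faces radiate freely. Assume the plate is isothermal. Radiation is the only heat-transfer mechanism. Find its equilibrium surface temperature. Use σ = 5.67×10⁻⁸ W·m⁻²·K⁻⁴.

At equilibrium, absorbed power = emitted power.
Absorbing cross-section = A = 0.03710 m²; emitting surface = 2A = 0.07420 m² (ratio 2).
αS·A_cross = εσ·A_surf·T⁴  ⇒  T⁴ = αS/(ε·2σ).
T⁴ = 0.610·3200/(0.93·2·5.67×10⁻⁸) = 1.851×10¹⁰ K⁴.
T = (1.851×10¹⁰)^(1/4).

T ≈ 369 K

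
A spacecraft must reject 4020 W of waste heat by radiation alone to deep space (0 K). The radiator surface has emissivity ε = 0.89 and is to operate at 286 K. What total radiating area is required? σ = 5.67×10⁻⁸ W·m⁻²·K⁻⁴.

P = εσA T⁴ ⇒ A = P/(εσT⁴).
T⁴ = 6.691×10⁹ K⁴.
A = 4020/(0.89 × 5.67×10⁻⁸ × 6.691×10⁹).

A ≈ 11.9 m²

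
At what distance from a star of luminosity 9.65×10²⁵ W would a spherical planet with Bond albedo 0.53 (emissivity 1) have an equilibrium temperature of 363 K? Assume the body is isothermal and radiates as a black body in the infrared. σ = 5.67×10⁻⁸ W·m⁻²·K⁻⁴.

For an isothermal black-emitting sphere, (1−a)S·πr² = σ·4πr²·T⁴ ⇒ S = 4σT⁴/(1−a).
S = 4·5.67×10⁻⁸·(363)⁴/0.470 = 8379 W/m².
Flux falls as S = L/(4πd²), so d = √(L/(4πS)) = √(9.65×10²⁵/(4π·8379)).

d ≈ 3.03×10¹⁰ m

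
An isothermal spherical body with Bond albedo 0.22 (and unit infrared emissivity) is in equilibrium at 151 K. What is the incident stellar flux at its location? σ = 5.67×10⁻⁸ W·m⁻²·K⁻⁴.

S ≈ 151 W/m²

(1−a)S·πr² = σ·4πr²·T⁴ ⇒ S = 4σT⁴/(1−a).
S = 4·5.67×10⁻⁸·5.199×10⁸/0.780.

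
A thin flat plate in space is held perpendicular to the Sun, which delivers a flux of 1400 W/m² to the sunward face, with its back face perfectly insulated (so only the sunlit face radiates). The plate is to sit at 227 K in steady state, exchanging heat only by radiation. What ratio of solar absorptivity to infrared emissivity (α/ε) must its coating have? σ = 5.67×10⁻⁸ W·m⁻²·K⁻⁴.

Balance: αS·A = εσ·1A·T⁴ ⇒ α/ε = σT⁴/S.
α/ε = 5.67×10⁻⁸·(227)⁴/1400 = 5.67×10⁻⁸·2.655×10⁹/1400.

α/ε ≈ 0.108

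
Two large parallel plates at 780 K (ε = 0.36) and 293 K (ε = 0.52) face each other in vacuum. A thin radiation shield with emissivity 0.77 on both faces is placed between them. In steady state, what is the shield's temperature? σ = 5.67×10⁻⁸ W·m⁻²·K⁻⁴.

In steady state the net flux on the hot side equals that on the cold side.
σ(T₁⁴−T_s⁴)/D₁ = σ(T_s⁴−T₂⁴)/D₂, with D₁ = 1/ε₁+1/ε_s−1 = 3.076, D₂ = 1/ε_s+1/ε₂−1 = 2.222.
Solve for T_s⁴: T_s⁴ = (D₂·T₁⁴ + D₁·T₂⁴)/(D₁+D₂) = 1.595×10¹¹ K⁴.

T_s ≈ 632 K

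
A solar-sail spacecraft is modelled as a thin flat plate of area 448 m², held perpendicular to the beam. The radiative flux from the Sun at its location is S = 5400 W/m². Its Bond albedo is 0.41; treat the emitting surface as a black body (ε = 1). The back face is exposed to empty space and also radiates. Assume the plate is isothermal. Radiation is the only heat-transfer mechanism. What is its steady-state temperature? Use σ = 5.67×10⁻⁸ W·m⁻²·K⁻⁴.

At equilibrium, absorbed power = emitted power.
Absorbing cross-section = A = 448.0 m²; emitting surface = 2A = 896.0 m² (ratio 2).
(1−a)S·A_cross = εσ·A_surf·T⁴  ⇒  T⁴ = (1−a)S/(2σ).
T⁴ = 0.590·5400/(2·5.67×10⁻⁸) = 2.810×10¹⁰ K⁴.
T = (2.810×10¹⁰)^(1/4).

T ≈ 409 K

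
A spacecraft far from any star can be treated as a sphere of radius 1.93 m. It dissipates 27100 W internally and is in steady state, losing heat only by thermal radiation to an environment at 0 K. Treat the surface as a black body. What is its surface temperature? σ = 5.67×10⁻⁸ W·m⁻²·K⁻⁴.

T ≈ 318 K

Steady state: internal power = radiated power, P = εσA T⁴.
Radiating area A = 4πr² = 46.81 m².
T⁴ = P/(εσA) = 27100/(1.0·5.67×10⁻⁸·46.81) = 1.021×10¹⁰ K⁴.
T = (1.021×10¹⁰)^(1/4).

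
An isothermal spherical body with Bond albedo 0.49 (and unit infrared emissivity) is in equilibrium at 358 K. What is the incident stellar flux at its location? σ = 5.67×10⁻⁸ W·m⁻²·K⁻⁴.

(1−a)S·πr² = σ·4πr²·T⁴ ⇒ S = 4σT⁴/(1−a).
S = 4·5.67×10⁻⁸·1.643×10¹⁰/0.510.

S ≈ 7300 W/m²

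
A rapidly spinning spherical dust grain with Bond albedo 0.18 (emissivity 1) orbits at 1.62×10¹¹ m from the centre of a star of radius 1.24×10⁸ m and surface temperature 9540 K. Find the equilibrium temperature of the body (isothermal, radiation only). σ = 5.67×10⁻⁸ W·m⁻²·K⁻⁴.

T ≈ 178 K

The star's surface emits σT_*⁴; at distance d the flux is S = σT_*⁴(R_*/d)².
S = 5.67×10⁻⁸·(9540)⁴·(1.24×10⁸/1.62×10¹¹)² = 275.2 W/m².
For an isothermal sphere T⁴ = (1−a)S/(4σ) = 9.949×10⁸ K⁴.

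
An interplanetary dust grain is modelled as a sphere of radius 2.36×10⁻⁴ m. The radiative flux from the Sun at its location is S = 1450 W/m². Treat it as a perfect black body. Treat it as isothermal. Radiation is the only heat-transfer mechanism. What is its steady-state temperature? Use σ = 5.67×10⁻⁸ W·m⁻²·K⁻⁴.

At equilibrium, absorbed power = emitted power.
Absorbing cross-section = πr² = 1.750×10⁻⁷ m²; emitting surface = 4πr² = 6.999×10⁻⁷ m² (ratio 4).
S·A_cross = εσ·A_surf·T⁴  ⇒  T⁴ = S/(4σ).
T⁴ = 1.00·1450/(4·5.67×10⁻⁸) = 6.393×10⁹ K⁴.
T = (6.393×10⁹)^(1/4).

T ≈ 283 K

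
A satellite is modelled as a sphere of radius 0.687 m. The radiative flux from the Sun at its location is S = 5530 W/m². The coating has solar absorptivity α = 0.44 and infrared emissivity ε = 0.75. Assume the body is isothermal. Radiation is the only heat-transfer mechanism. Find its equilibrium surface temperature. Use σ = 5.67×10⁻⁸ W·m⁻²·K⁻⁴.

T ≈ 346 K

At equilibrium, absorbed power = emitted power.
Absorbing cross-section = πr² = 1.483 m²; emitting surface = 4πr² = 5.931 m² (ratio 4).
αS·A_cross = εσ·A_surf·T⁴  ⇒  T⁴ = αS/(ε·4σ).
T⁴ = 0.440·5530/(0.75·4·5.67×10⁻⁸) = 1.430×10¹⁰ K⁴.
T = (1.430×10¹⁰)^(1/4).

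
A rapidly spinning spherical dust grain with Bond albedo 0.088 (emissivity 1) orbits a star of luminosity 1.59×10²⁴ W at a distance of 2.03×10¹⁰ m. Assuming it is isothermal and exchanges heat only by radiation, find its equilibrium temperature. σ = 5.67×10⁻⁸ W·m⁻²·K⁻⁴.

First find the stellar flux at distance d: S = L/(4πd²) = 1.59×10²⁴/(4π·(2.03×10¹⁰)²) = 307.0 W/m².
For an isothermal sphere, absorbed (1−a)S·πr² = emitted σ·4πr²·T⁴, so T⁴ = (1−a)S/(4σ).
T⁴ = 0.912·307.0/(4·5.67×10⁻⁸) = 1.235×10⁹ K⁴.

T ≈ 187 K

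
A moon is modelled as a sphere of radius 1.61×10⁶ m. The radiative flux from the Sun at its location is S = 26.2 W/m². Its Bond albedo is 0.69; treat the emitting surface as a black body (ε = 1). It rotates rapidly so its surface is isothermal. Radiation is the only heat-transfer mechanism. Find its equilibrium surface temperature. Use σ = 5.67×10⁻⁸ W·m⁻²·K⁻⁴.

T ≈ 77.4 K

At equilibrium, absorbed power = emitted power.
Absorbing cross-section = πr² = 8.143×10¹² m²; emitting surface = 4πr² = 3.257×10¹³ m² (ratio 4).
(1−a)S·A_cross = εσ·A_surf·T⁴  ⇒  T⁴ = (1−a)S/(4σ).
T⁴ = 0.310·26.2/(4·5.67×10⁻⁸) = 3.581×10⁷ K⁴.
T = (3.581×10⁷)^(1/4).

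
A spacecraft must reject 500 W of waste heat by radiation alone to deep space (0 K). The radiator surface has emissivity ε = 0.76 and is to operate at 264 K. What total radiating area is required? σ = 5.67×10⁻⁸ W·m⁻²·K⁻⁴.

A ≈ 2.39 m²

P = εσA T⁴ ⇒ A = P/(εσT⁴).
T⁴ = 4.858×10⁹ K⁴.
A = 500/(0.76 × 5.67×10⁻⁸ × 4.858×10⁹).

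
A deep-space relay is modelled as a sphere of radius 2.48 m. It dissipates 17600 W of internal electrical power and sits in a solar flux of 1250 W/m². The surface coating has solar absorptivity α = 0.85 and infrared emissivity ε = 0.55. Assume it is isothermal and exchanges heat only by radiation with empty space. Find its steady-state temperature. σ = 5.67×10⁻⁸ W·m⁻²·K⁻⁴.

At steady state, absorbed solar power + internal power = radiated power.
Absorbed: α·S·A_cross = 0.85·1250·19.32 = 20530 W (cross-section πr²).
Total input = 20530 + 17600 = 38130 W.
Radiated: εσ·A_surf·T⁴ with A_surf = 4πr² = 77.29 m².
T⁴ = 38130/(0.55·5.67×10⁻⁸·77.29) = 1.582×10¹⁰ K⁴.

T ≈ 355 K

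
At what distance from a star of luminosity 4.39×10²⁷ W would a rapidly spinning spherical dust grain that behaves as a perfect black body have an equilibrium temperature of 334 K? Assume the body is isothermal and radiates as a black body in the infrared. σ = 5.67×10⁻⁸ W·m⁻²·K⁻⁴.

For an isothermal black-emitting sphere, (1−a)S·πr² = σ·4πr²·T⁴ ⇒ S = 4σT⁴/(1−a).
S = 4·5.67×10⁻⁸·(334)⁴/1.00 = 2822 W/m².
Flux falls as S = L/(4πd²), so d = √(L/(4πS)) = √(4.39×10²⁷/(4π·2822)).

d ≈ 3.52×10¹¹ m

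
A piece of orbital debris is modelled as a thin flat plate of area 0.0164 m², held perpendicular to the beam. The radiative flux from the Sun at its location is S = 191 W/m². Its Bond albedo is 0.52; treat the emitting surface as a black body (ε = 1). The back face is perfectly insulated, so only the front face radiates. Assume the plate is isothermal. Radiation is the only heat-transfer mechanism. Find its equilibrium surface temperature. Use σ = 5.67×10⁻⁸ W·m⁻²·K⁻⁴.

At equilibrium, absorbed power = emitted power.
Absorbing cross-section = A = 0.01640 m²; emitting surface = A = 0.01640 m² (ratio 1).
(1−a)S·A_cross = εσ·A_surf·T⁴  ⇒  T⁴ = (1−a)S/(1σ).
T⁴ = 0.480·191/(1·5.67×10⁻⁸) = 1.617×10⁹ K⁴.
T = (1.617×10⁹)^(1/4).

T ≈ 201 K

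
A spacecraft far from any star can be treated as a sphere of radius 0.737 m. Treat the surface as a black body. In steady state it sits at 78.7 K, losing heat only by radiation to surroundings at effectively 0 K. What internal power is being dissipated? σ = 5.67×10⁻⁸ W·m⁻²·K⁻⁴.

Steady state: P = εσA T⁴.
A = 4πr² = 6.826 m²; T⁴ = (78.7)⁴ = 3.836×10⁷ K⁴.
P = 1.0 × 5.67×10⁻⁸ × 6.826 × 3.836×10⁷.

P ≈ 14.8 W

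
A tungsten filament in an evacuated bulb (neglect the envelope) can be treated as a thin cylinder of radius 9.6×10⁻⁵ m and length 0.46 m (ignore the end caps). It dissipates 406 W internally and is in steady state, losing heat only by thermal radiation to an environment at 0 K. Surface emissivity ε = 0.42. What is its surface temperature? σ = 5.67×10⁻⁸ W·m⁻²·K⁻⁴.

Steady state: internal power = radiated power, P = εσA T⁴.
Radiating area A = 2πrL = 2.775×10⁻⁴ m².
T⁴ = P/(εσA) = 406/(0.42·5.67×10⁻⁸·2.775×10⁻⁴) = 6.144×10¹³ K⁴.
T = (6.144×10¹³)^(1/4).

T ≈ 2800 K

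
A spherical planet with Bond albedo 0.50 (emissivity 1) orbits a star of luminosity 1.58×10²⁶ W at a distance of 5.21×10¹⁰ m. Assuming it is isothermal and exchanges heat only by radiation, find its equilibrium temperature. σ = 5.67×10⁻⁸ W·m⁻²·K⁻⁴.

T ≈ 318 K

First find the stellar flux at distance d: S = L/(4πd²) = 1.58×10²⁶/(4π·(5.21×10¹⁰)²) = 4632 W/m².
For an isothermal sphere, absorbed (1−a)S·πr² = emitted σ·4πr²·T⁴, so T⁴ = (1−a)S/(4σ).
T⁴ = 0.500·4632/(4·5.67×10⁻⁸) = 1.021×10¹⁰ K⁴.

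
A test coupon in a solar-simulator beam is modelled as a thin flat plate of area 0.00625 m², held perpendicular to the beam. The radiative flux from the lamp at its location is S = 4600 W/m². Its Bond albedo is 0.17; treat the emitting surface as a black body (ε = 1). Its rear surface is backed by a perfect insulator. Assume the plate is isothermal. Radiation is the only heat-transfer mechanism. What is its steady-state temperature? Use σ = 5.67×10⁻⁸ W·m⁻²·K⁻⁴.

At equilibrium, absorbed power = emitted power.
Absorbing cross-section = A = 0.006250 m²; emitting surface = A = 0.006250 m² (ratio 1).
(1−a)S·A_cross = εσ·A_surf·T⁴  ⇒  T⁴ = (1−a)S/(1σ).
T⁴ = 0.830·4600/(1·5.67×10⁻⁸) = 6.734×10¹⁰ K⁴.
T = (6.734×10¹⁰)^(1/4).

T ≈ 509 K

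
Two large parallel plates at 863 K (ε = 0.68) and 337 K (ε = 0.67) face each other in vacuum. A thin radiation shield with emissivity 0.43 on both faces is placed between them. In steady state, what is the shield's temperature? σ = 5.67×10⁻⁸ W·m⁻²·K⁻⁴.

T_s ≈ 731 K

In steady state the net flux on the hot side equals that on the cold side.
σ(T₁⁴−T_s⁴)/D₁ = σ(T_s⁴−T₂⁴)/D₂, with D₁ = 1/ε₁+1/ε_s−1 = 2.796, D₂ = 1/ε_s+1/ε₂−1 = 2.818.
Solve for T_s⁴: T_s⁴ = (D₂·T₁⁴ + D₁·T₂⁴)/(D₁+D₂) = 2.848×10¹¹ K⁴.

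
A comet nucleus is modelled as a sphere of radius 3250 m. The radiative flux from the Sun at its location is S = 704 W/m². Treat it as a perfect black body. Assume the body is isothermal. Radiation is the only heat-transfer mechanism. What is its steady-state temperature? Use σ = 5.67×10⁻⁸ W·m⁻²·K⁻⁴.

At equilibrium, absorbed power = emitted power.
Absorbing cross-section = πr² = 3.318×10⁷ m²; emitting surface = 4πr² = 1.327×10⁸ m² (ratio 4).
S·A_cross = εσ·A_surf·T⁴  ⇒  T⁴ = S/(4σ).
T⁴ = 1.00·704/(4·5.67×10⁻⁸) = 3.104×10⁹ K⁴.
T = (3.104×10⁹)^(1/4).

T ≈ 236 K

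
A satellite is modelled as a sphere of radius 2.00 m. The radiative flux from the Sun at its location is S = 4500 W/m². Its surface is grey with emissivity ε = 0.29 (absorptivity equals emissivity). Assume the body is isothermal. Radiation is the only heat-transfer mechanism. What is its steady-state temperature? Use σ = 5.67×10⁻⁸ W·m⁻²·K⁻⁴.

T ≈ 375 K

At equilibrium, absorbed power = emitted power.
Absorbing cross-section = πr² = 12.57 m²; emitting surface = 4πr² = 50.27 m² (ratio 4).
εS·A_cross = εσ·A_surf·T⁴  ⇒  T⁴ = S/(4σ)   (ε cancels).
T⁴ = 4500/(4·5.67×10⁻⁸) = 1.984×10¹⁰ K⁴.
T = (1.984×10¹⁰)^(1/4).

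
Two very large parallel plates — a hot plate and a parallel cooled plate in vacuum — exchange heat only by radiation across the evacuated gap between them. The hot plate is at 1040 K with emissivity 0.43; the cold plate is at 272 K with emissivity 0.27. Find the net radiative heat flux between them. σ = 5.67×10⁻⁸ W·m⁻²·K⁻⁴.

q ≈ 13100 W/m²

For two infinite grey parallel plates, q = σ(T₁⁴ − T₂⁴)/(1/ε₁ + 1/ε₂ − 1).
T₁⁴ − T₂⁴ = 1.170×10¹² − 5.474×10⁹ = 1.164×10¹² K⁴.
1/ε₁ + 1/ε₂ − 1 = 2.326 + 3.704 − 1 = 5.029.
q = 5.67×10⁻⁸ × 1.164×10¹² / 5.029.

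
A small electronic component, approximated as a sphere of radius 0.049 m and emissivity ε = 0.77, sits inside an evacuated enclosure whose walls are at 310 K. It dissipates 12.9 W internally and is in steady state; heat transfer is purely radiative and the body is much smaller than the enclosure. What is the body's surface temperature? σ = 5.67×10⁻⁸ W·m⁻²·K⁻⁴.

For a small grey body in a large enclosure, net radiated power = εσA(T⁴ − T_w⁴).
Steady state: P = εσA(T⁴ − T_w⁴) with A = 4πr² = 0.03017 m².
T⁴ = P/(εσA) + T_w⁴ = 12.9/(0.77·5.67×10⁻⁸·0.03017) + (310)⁴
    = 9.793×10⁹ + 9.235×10⁹ = 1.903×10¹⁰ K⁴.

T ≈ 371 K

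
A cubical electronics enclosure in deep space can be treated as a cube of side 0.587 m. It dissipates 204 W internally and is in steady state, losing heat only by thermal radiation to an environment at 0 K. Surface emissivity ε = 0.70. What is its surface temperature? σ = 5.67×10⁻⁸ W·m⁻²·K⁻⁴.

T ≈ 223 K

Steady state: internal power = radiated power, P = εσA T⁴.
Radiating area A = 6L² = 2.067 m².
T⁴ = P/(εσA) = 204/(0.70·5.67×10⁻⁸·2.067) = 2.486×10⁹ K⁴.
T = (2.486×10⁹)^(1/4).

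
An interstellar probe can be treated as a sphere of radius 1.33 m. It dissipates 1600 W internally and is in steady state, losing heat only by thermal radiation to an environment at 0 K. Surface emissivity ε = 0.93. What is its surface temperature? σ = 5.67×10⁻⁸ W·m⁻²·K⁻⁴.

T ≈ 192 K

Steady state: internal power = radiated power, P = εσA T⁴.
Radiating area A = 4πr² = 22.23 m².
T⁴ = P/(εσA) = 1600/(0.93·5.67×10⁻⁸·22.23) = 1.365×10⁹ K⁴.
T = (1.365×10⁹)^(1/4).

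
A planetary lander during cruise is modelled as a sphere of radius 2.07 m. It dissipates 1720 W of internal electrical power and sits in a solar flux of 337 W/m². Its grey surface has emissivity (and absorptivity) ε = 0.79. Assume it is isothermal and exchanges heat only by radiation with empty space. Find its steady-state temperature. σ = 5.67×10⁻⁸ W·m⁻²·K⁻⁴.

At steady state, absorbed solar power + internal power = radiated power.
Absorbed: α·S·A_cross = 0.79·337·13.46 = 3584 W (cross-section πr²).
Total input = 3584 + 1720 = 5304 W.
Radiated: εσ·A_surf·T⁴ with A_surf = 4πr² = 53.85 m².
T⁴ = 5304/(0.79·5.67×10⁻⁸·53.85) = 2.199×10⁹ K⁴.

T ≈ 217 K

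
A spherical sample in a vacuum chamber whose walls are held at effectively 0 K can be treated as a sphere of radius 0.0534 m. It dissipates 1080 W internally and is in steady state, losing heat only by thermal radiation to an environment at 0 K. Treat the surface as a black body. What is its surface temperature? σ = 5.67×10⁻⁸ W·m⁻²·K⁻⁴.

T ≈ 854 K

Steady state: internal power = radiated power, P = εσA T⁴.
Radiating area A = 4πr² = 0.03583 m².
T⁴ = P/(εσA) = 1080/(1.0·5.67×10⁻⁸·0.03583) = 5.316×10¹¹ K⁴.
T = (5.316×10¹¹)^(1/4).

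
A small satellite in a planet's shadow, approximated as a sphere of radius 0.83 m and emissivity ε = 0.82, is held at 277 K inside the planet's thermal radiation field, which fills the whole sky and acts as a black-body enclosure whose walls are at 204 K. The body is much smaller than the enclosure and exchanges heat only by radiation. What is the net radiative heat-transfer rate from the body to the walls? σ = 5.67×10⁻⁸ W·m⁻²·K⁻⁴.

P_net ≈ 1670 W

For a small grey body in a large enclosure: P_net = εσA(T_body⁴ − T_wall⁴).
A = 4πr² = 8.657 m²; T_body⁴ − T_wall⁴ = 5.887×10⁹ − 1.732×10⁹ = 4.155×10⁹ K⁴.
|P_net| = 0.82·5.67×10⁻⁸·8.657·4.155×10⁹.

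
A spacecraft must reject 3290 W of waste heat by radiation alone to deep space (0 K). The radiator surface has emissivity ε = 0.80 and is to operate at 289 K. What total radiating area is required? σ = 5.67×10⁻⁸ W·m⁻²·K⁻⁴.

P = εσA T⁴ ⇒ A = P/(εσT⁴).
T⁴ = 6.976×10⁹ K⁴.
A = 3290/(0.80 × 5.67×10⁻⁸ × 6.976×10⁹).

A ≈ 10.4 m²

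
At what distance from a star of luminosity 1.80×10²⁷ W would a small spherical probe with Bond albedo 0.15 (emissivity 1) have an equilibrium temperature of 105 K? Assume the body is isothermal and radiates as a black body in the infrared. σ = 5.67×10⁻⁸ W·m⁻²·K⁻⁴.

For an isothermal black-emitting sphere, (1−a)S·πr² = σ·4πr²·T⁴ ⇒ S = 4σT⁴/(1−a).
S = 4·5.67×10⁻⁸·(105)⁴/0.850 = 32.43 W/m².
Flux falls as S = L/(4πd²), so d = √(L/(4πS)) = √(1.80×10²⁷/(4π·32.43)).

d ≈ 2.10×10¹² m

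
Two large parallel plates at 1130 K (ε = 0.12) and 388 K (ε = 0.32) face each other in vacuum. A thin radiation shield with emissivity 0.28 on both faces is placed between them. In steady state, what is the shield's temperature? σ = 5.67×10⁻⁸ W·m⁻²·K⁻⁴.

T_s ≈ 871 K

In steady state the net flux on the hot side equals that on the cold side.
σ(T₁⁴−T_s⁴)/D₁ = σ(T_s⁴−T₂⁴)/D₂, with D₁ = 1/ε₁+1/ε_s−1 = 10.90, D₂ = 1/ε_s+1/ε₂−1 = 5.696.
Solve for T_s⁴: T_s⁴ = (D₂·T₁⁴ + D₁·T₂⁴)/(D₁+D₂) = 5.744×10¹¹ K⁴.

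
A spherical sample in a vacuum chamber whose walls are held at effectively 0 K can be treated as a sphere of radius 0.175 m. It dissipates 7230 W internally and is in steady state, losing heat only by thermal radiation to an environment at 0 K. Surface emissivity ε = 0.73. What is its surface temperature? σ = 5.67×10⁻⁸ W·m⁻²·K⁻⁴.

T ≈ 821 K

Steady state: internal power = radiated power, P = εσA T⁴.
Radiating area A = 4πr² = 0.3848 m².
T⁴ = P/(εσA) = 7230/(0.73·5.67×10⁻⁸·0.3848) = 4.539×10¹¹ K⁴.
T = (4.539×10¹¹)^(1/4).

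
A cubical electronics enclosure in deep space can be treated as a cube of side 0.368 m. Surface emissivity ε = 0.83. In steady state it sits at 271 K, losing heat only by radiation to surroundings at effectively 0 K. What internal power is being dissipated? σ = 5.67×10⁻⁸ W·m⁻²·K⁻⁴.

P ≈ 206 W

Steady state: P = εσA T⁴.
A = 6L² = 0.8125 m²; T⁴ = (271)⁴ = 5.394×10⁹ K⁴.
P = 0.83 × 5.67×10⁻⁸ × 0.8125 × 5.394×10⁹.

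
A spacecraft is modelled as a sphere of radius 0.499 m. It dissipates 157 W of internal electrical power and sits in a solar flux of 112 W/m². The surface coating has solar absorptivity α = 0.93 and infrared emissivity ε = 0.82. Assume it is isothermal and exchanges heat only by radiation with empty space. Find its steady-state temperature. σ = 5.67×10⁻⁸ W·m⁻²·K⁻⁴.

T ≈ 201 K

At steady state, absorbed solar power + internal power = radiated power.
Absorbed: α·S·A_cross = 0.93·112·0.7823 = 81.48 W (cross-section πr²).
Total input = 81.48 + 157 = 238.5 W.
Radiated: εσ·A_surf·T⁴ with A_surf = 4πr² = 3.129 m².
T⁴ = 238.5/(0.82·5.67×10⁻⁸·3.129) = 1.639×10⁹ K⁴.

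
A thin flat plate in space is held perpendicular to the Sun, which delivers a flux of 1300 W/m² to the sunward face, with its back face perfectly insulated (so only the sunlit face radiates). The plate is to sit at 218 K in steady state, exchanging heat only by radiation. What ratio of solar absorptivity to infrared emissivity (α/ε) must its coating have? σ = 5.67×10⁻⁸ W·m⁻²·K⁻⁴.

Balance: αS·A = εσ·1A·T⁴ ⇒ α/ε = σT⁴/S.
α/ε = 5.67×10⁻⁸·(218)⁴/1300 = 5.67×10⁻⁸·2.259×10⁹/1300.

α/ε ≈ 0.0985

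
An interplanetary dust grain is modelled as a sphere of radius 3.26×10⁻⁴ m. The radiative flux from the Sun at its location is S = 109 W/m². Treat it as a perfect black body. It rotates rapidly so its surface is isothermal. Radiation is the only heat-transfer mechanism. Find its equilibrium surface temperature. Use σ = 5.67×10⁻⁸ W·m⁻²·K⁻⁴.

T ≈ 148 K

At equilibrium, absorbed power = emitted power.
Absorbing cross-section = πr² = 3.339×10⁻⁷ m²; emitting surface = 4πr² = 1.336×10⁻⁶ m² (ratio 4).
S·A_cross = εσ·A_surf·T⁴  ⇒  T⁴ = S/(4σ).
T⁴ = 1.00·109/(4·5.67×10⁻⁸) = 4.806×10⁸ K⁴.
T = (4.806×10⁸)^(1/4).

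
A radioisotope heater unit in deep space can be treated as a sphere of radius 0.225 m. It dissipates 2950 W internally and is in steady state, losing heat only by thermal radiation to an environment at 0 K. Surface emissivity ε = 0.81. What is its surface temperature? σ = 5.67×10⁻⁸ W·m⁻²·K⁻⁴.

Steady state: internal power = radiated power, P = εσA T⁴.
Radiating area A = 4πr² = 0.6362 m².
T⁴ = P/(εσA) = 2950/(0.81·5.67×10⁻⁸·0.6362) = 1.010×10¹¹ K⁴.
T = (1.010×10¹¹)^(1/4).

T ≈ 564 K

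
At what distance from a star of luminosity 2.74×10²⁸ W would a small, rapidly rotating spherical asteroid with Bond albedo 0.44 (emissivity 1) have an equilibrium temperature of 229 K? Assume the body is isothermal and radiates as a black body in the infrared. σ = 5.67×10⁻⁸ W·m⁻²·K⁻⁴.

For an isothermal black-emitting sphere, (1−a)S·πr² = σ·4πr²·T⁴ ⇒ S = 4σT⁴/(1−a).
S = 4·5.67×10⁻⁸·(229)⁴/0.560 = 1114 W/m².
Flux falls as S = L/(4πd²), so d = √(L/(4πS)) = √(2.74×10²⁸/(4π·1114)).

d ≈ 1.40×10¹² m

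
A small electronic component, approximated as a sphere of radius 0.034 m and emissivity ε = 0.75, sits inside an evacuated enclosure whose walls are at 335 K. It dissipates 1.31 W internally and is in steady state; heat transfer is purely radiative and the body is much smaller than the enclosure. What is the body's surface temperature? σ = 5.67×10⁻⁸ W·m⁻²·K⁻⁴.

T ≈ 348 K

For a small grey body in a large enclosure, net radiated power = εσA(T⁴ − T_w⁴).
Steady state: P = εσA(T⁴ − T_w⁴) with A = 4πr² = 0.01453 m².
T⁴ = P/(εσA) + T_w⁴ = 1.31/(0.75·5.67×10⁻⁸·0.01453) + (335)⁴
    = 2.121×10⁹ + 1.259×10¹⁰ = 1.472×10¹⁰ K⁴.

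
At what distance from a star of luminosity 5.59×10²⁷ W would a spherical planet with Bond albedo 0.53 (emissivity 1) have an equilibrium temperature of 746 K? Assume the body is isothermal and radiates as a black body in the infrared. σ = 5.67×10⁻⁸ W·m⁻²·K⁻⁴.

For an isothermal black-emitting sphere, (1−a)S·πr² = σ·4πr²·T⁴ ⇒ S = 4σT⁴/(1−a).
S = 4·5.67×10⁻⁸·(746)⁴/0.470 = 1.495×10⁵ W/m².
Flux falls as S = L/(4πd²), so d = √(L/(4πS)) = √(5.59×10²⁷/(4π·1.495×10⁵)).

d ≈ 5.46×10¹⁰ m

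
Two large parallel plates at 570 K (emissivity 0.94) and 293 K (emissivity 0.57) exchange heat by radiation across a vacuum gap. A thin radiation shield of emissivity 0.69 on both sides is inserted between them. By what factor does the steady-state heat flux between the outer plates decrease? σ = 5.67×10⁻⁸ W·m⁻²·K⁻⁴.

Without shield: q₀ = σΔ(T⁴)/(1/ε₁+1/ε₂−1) with denominator 1.818.
With shield the two gaps are in series; the resistances add: (1/ε₁+1/ε_s−1)+(1/ε_s+1/ε₂−1) = 1.513+2.204 = 3.717.
Heat-flux ratio q₀/q = 3.717/1.818.

factor ≈ 2.04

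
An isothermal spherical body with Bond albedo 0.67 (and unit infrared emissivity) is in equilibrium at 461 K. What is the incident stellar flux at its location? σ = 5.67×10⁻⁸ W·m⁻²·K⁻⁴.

(1−a)S·πr² = σ·4πr²·T⁴ ⇒ S = 4σT⁴/(1−a).
S = 4·5.67×10⁻⁸·4.517×10¹⁰/0.330.

S ≈ 31000 W/m²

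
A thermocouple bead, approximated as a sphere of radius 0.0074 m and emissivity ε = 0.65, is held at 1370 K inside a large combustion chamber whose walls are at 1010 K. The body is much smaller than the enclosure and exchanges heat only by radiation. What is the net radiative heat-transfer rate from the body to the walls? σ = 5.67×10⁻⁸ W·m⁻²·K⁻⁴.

For a small grey body in a large enclosure: P_net = εσA(T_body⁴ − T_wall⁴).
A = 4πr² = 6.881×10⁻⁴ m²; T_body⁴ − T_wall⁴ = 3.523×10¹² − 1.041×10¹² = 2.482×10¹² K⁴.
|P_net| = 0.65·5.67×10⁻⁸·6.881×10⁻⁴·2.482×10¹².

P_net ≈ 63.0 W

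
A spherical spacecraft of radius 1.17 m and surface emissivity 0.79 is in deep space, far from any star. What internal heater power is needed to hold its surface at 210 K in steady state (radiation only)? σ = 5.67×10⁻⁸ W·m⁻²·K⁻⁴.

P ≈ 1500 W

P = εσ·4πr²·T⁴.
4πr² = 17.20 m²; T⁴ = 1.945×10⁹ K⁴.
P = 0.79·5.67×10⁻⁸·17.20·1.945×10⁹.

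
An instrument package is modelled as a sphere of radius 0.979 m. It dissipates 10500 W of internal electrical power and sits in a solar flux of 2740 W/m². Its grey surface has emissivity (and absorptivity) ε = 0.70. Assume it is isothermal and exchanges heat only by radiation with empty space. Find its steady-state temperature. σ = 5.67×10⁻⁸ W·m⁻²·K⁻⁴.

At steady state, absorbed solar power + internal power = radiated power.
Absorbed: α·S·A_cross = 0.70·2740·3.011 = 5775 W (cross-section πr²).
Total input = 5775 + 10500 = 16280 W.
Radiated: εσ·A_surf·T⁴ with A_surf = 4πr² = 12.04 m².
T⁴ = 16280/(0.70·5.67×10⁻⁸·12.04) = 3.405×10¹⁰ K⁴.

T ≈ 430 K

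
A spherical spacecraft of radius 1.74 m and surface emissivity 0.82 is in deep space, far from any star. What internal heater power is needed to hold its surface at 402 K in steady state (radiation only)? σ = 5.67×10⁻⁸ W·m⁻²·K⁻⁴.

P ≈ 46200 W

P = εσ·4πr²·T⁴.
4πr² = 38.05 m²; T⁴ = 2.612×10¹⁰ K⁴.
P = 0.82·5.67×10⁻⁸·38.05·2.612×10¹⁰.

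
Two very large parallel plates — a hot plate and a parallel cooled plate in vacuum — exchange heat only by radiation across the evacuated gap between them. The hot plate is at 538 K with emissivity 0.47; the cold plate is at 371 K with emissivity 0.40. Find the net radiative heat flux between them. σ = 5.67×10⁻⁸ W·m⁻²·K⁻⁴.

q ≈ 1010 W/m²

For two infinite grey parallel plates, q = σ(T₁⁴ − T₂⁴)/(1/ε₁ + 1/ε₂ − 1).
T₁⁴ − T₂⁴ = 8.378×10¹⁰ − 1.895×10¹⁰ = 6.483×10¹⁰ K⁴.
1/ε₁ + 1/ε₂ − 1 = 2.128 + 2.500 − 1 = 3.628.
q = 5.67×10⁻⁸ × 6.483×10¹⁰ / 3.628.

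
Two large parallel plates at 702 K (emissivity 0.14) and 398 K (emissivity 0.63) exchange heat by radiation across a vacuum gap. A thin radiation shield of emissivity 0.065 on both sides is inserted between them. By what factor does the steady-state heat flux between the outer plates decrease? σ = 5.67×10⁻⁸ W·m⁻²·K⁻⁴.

factor ≈ 4.85

Without shield: q₀ = σΔ(T⁴)/(1/ε₁+1/ε₂−1) with denominator 7.730.
With shield the two gaps are in series; the resistances add: (1/ε₁+1/ε_s−1)+(1/ε_s+1/ε₂−1) = 21.53+15.97 = 37.50.
Heat-flux ratio q₀/q = 37.50/7.730.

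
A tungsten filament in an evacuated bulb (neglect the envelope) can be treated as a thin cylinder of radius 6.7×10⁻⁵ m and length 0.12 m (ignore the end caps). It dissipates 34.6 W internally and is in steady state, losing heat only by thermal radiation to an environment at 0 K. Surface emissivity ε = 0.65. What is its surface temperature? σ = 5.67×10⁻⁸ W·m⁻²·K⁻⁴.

T ≈ 2080 K

Steady state: internal power = radiated power, P = εσA T⁴.
Radiating area A = 2πrL = 5.052×10⁻⁵ m².
T⁴ = P/(εσA) = 34.6/(0.65·5.67×10⁻⁸·5.052×10⁻⁵) = 1.858×10¹³ K⁴.
T = (1.858×10¹³)^(1/4).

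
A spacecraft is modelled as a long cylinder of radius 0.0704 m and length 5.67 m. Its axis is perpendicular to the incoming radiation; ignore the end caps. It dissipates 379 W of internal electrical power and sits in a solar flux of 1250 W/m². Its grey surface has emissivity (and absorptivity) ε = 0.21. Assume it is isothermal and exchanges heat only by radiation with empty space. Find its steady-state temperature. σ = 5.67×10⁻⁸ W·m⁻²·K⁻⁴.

At steady state, absorbed solar power + internal power = radiated power.
Absorbed: α·S·A_cross = 0.21·1250·0.7983 = 209.6 W (cross-section 2rL).
Total input = 209.6 + 379 = 588.6 W.
Radiated: εσ·A_surf·T⁴ with A_surf = 2πrL = 2.508 m².
T⁴ = 588.6/(0.21·5.67×10⁻⁸·2.508) = 1.971×10¹⁰ K⁴.

T ≈ 375 K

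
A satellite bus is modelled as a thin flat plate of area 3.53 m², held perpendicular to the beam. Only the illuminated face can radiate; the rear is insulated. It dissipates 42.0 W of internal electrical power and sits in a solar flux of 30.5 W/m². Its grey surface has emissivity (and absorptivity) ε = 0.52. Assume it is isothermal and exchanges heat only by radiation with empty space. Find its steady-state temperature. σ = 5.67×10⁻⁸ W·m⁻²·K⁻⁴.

At steady state, absorbed solar power + internal power = radiated power.
Absorbed: α·S·A_cross = 0.52·30.5·3.530 = 55.99 W (cross-section A).
Total input = 55.99 + 42.0 = 97.99 W.
Radiated: εσ·A_surf·T⁴ with A_surf = A = 3.530 m².
T⁴ = 97.99/(0.52·5.67×10⁻⁸·3.530) = 9.415×10⁸ K⁴.

T ≈ 175 K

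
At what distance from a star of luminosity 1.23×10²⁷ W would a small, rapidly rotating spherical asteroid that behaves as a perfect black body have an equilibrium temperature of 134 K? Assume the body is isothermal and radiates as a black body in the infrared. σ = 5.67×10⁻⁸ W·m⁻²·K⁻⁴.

d ≈ 1.16×10¹² m

For an isothermal black-emitting sphere, (1−a)S·πr² = σ·4πr²·T⁴ ⇒ S = 4σT⁴/(1−a).
S = 4·5.67×10⁻⁸·(134)⁴/1.00 = 73.12 W/m².
Flux falls as S = L/(4πd²), so d = √(L/(4πS)) = √(1.23×10²⁷/(4π·73.12)).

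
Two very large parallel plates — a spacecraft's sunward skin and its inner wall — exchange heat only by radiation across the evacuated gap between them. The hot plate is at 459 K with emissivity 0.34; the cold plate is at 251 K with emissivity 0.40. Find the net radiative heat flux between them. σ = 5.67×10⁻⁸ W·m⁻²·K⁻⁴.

For two infinite grey parallel plates, q = σ(T₁⁴ − T₂⁴)/(1/ε₁ + 1/ε₂ − 1).
T₁⁴ − T₂⁴ = 4.439×10¹⁰ − 3.969×10⁹ = 4.042×10¹⁰ K⁴.
1/ε₁ + 1/ε₂ − 1 = 2.941 + 2.500 − 1 = 4.441.
q = 5.67×10⁻⁸ × 4.042×10¹⁰ / 4.441.

q ≈ 516 W/m²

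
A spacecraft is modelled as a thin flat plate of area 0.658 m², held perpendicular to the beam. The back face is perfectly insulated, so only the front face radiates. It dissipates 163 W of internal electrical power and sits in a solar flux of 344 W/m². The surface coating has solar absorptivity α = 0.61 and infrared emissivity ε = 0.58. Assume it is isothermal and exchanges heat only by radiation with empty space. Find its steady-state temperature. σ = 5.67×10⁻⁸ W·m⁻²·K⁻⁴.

At steady state, absorbed solar power + internal power = radiated power.
Absorbed: α·S·A_cross = 0.61·344·0.6580 = 138.1 W (cross-section A).
Total input = 138.1 + 163 = 301.1 W.
Radiated: εσ·A_surf·T⁴ with A_surf = A = 0.6580 m².
T⁴ = 301.1/(0.58·5.67×10⁻⁸·0.6580) = 1.391×10¹⁰ K⁴.

T ≈ 343 K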